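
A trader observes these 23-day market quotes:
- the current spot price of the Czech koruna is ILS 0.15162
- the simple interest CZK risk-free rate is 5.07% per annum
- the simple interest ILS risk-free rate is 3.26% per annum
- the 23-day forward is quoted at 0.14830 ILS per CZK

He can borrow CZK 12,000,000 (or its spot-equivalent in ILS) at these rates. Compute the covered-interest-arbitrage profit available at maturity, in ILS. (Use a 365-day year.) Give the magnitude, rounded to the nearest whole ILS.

T = 23/365 years.
Invest the CZK and cover forward: 12,000,000 × 1.003194795 × 0.14830 = ILS 1,785,285.46.
Convert at spot and invest in ILS: 12,000,000 × 0.15162 × 1.002054247 = ILS 1,823,177.58.
The quoted forward undervalues CZK, so borrow CZK, convert to ILS at spot, deposit the ILS at 3.26%, and buy CZK forward at 0.14830 to cover the loan.
The gap between the two covered legs is ILS 37,892.

ILS 37,892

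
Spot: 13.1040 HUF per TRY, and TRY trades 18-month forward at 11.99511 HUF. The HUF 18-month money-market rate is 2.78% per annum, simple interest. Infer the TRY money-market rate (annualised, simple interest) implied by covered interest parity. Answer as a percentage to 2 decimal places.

9.20%

T = 18/12 years.
F/S = 11.99511/13.104 = 0.9153777 = (growth of HUF) / (growth of TRY).
The HUF side grows by 1 + 0.0278×18/12 = 1.041700.
That pins the TRY growth at 1.1380002.
r = (1.1380002 − 1)/(18/12) = 0.092000 → 9.20%.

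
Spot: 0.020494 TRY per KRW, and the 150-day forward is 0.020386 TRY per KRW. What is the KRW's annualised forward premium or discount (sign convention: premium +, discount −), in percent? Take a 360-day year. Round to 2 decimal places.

T = 150/360 years.
Period premium: (0.020386 − 0.020494)/0.020494 = -0.0052698.
×(1/T) gives -1.26% p.a.

-1.26%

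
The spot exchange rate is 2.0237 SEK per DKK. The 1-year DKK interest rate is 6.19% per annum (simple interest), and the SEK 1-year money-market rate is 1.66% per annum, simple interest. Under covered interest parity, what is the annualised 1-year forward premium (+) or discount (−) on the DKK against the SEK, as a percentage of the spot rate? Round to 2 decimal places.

T = 1 year.
F = S · g_SEK/g_DKK = 2.0237 × 1.016600/1.061900 = 1.9373702.
(F − S)/S ÷ T = (1.9373702 − 2.0237)/2.0237/1 = -0.042659 → -4.27%.

-4.27%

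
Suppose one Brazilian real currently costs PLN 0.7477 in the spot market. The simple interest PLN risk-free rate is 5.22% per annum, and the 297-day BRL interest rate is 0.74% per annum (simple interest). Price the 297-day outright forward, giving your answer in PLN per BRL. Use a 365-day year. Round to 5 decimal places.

T = 297/365 years.
Growth of 1 PLN over T: 1 + 0.0522×297/365 = 1.0424751.
BRL accumulates by 1 + 0.0074×297/365 = 1.0060214.
CIP: F = S · (grow PLN)/(grow BRL) = 0.7477 × 1.0424751/1.0060214 = 0.7747933 PLN per BRL.

0.77479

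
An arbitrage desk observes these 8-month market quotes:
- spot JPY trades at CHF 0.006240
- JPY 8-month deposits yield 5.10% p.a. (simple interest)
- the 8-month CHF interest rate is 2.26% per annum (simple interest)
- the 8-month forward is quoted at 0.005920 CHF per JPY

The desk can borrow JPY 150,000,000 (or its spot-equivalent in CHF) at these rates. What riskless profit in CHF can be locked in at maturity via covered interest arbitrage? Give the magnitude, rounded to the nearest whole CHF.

T = 8/12 years.
Route A — deposit JPY, sell forward: 150,000,000 × 1.034000 × 0.005920 = CHF 918,192.00.
Route B — convert at spot, deposit CHF: 150,000,000 × 0.006240 × 1.01506667 = CHF 950,102.40.
The quoted forward undervalues JPY, so borrow JPY, convert to CHF at spot, deposit the CHF at 2.26%, and buy JPY forward at 0.005920 to cover the loan.
Arbitrage profit = |918,192.00 − 950,102.40| = CHF 31,910.

CHF 31,910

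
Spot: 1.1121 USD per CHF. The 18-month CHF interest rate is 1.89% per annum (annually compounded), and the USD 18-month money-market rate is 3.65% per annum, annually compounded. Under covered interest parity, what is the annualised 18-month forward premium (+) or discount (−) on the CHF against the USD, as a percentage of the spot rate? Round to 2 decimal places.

+1.73%

T = 18/12 years.
No-arbitrage forward: 1.1121 × 1.0552466 / 1.0284835 = 1.1410390 USD/CHF.
Annualised premium = (F − S)/S × (1/T) = (1.1410390 − 1.1121)/1.1121 ÷ (18/12) = 1.73%.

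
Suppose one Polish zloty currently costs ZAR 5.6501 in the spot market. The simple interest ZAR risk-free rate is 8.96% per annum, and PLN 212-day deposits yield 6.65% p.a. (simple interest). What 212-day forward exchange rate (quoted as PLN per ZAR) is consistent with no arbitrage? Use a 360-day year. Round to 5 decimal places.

0.17470

T = 212/360 years.
Growth of 1 ZAR over T: 1 + 0.0896×212/360 = 1.0527644.
PLN accumulates by 1 + 0.0665×212/360 = 1.0391611.
So F = 5.6501 × 1.0527644 / 1.0391611 = 5.724064 (ZAR/PLN).
Invert for PLN per ZAR: 1 / 5.724064 = 0.17470.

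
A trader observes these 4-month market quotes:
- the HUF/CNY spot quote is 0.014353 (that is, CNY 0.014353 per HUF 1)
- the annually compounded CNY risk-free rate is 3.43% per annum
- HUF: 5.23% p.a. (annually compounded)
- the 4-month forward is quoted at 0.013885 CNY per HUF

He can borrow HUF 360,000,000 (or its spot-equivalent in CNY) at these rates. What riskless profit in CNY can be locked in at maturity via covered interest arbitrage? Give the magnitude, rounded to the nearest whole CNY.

T = 4/12 years.
Route A — deposit HUF, sell forward: 360,000,000 × 1.017137946 × 0.013885 = CNY 5,084,265.74.
Route B — convert at spot, deposit CNY: 360,000,000 × 0.014353 × 1.011305048 = CNY 5,225,494.09.
The quoted forward undervalues HUF, so borrow HUF, convert to CNY at spot, deposit the CNY at 3.43%, and buy HUF forward at 0.013885 to cover the loan.
The gap between the two covered legs is CNY 141,228.

CNY 141,228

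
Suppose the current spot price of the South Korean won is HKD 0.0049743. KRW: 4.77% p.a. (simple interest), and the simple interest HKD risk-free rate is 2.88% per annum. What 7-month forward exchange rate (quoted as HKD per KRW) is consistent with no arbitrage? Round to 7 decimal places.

0.0049209

T = 7/12 years.
HKD accumulates by 1 + 0.0288×7/12 = 1.016800.
KRW accumulates by 1 + 0.0477×7/12 = 1.027825.
CIP: F = S · (grow HKD)/(grow KRW) = 0.0049743 × 1.016800/1.027825 = 0.004920943 HKD per KRW.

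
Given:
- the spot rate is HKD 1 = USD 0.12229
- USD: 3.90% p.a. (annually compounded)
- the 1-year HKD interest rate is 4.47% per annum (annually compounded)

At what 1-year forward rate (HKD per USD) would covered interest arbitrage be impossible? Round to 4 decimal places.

T = 1 year.
USD accumulates by (1 + 0.0390)^1 = 1.039000.
Growth of 1 HKD over T: (1 + 0.0447)^1 = 1.044700.
Forward (USD per HKD) = 0.12229 × 1.039000 / 1.044700 = 0.1216228.
Invert for HKD per USD: 1 / 0.1216228 = 8.2221.

8.2221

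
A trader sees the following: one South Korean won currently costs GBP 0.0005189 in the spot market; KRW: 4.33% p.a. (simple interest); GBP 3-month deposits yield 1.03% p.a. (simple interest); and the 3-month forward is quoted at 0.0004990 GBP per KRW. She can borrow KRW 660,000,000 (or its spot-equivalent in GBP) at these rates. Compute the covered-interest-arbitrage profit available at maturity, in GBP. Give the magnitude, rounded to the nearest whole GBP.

T = 3/12 years.
Invest the KRW and cover forward: 660,000,000 × 1.010825 × 0.0004990 = GBP 332,905.11.
Convert at spot and invest in GBP: 660,000,000 × 0.0005189 × 1.002575 = GBP 343,355.87.
The quoted forward undervalues KRW, so borrow KRW, convert to GBP at spot, deposit the GBP at 1.03%, and buy KRW forward at 0.0004990 to cover the loan.
Profit = 343,355.87 − 332,905.11 = GBP 10,451.

GBP 10,451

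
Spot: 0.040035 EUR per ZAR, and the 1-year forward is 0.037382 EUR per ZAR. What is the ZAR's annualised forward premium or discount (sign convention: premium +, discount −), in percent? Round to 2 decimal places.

-6.63%

T = 1 year.
(F − S)/S = (0.037382 − 0.040035)/0.040035 = -0.0662670.
Annualise by dividing by T: -0.0662670 / 1 = -0.066267 → -6.63%.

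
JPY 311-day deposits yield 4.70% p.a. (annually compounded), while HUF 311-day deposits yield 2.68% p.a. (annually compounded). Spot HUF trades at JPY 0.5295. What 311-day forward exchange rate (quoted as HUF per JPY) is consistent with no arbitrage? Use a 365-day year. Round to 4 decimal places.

1.8575

T = 311/365 years.
JPY accumulates by (1 + 0.0470)^(311/365) = 1.0399098.
Growth of 1 HUF over T: (1 + 0.0268)^(311/365) = 1.0227903.
CIP: F = S · (grow JPY)/(grow HUF) = 0.5295 × 1.0399098/1.0227903 = 0.5383628 JPY per HUF.
Invert for HUF per JPY: 1 / 0.5383628 = 1.8575.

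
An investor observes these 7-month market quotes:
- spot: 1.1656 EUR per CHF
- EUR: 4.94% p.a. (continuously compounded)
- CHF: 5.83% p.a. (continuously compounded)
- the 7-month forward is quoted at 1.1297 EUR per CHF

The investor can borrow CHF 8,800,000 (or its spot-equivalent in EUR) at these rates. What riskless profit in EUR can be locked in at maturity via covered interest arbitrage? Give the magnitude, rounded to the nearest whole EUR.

T = 7/12 years.
Keep in CHF, deliver into the forward: 8,800,000·1.0345932283·1.1297 = EUR 10,285,263.74.
Swap to EUR now, deposit: 8,800,000·1.1656·1.0292358839 = EUR 10,557,160.65.
The quoted forward undervalues CHF, so borrow CHF, convert to EUR at spot, deposit the EUR at 4.94%, and buy CHF forward at 1.1297 to cover the loan.
Arbitrage profit = |10,285,263.74 − 10,557,160.65| = EUR 271,897.

EUR 271,897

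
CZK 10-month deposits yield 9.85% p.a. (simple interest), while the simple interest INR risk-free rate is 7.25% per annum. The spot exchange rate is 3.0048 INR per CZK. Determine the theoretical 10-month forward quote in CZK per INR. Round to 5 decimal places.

T = 10/12 years.
Growth of 1 INR over T: 1 + 0.0725×10/12 = 1.0604167.
CZK accumulates by 1 + 0.0985×10/12 = 1.0820833.
CIP: F = S · (grow INR)/(grow CZK) = 3.0048 × 1.0604167/1.0820833 = 2.944635 INR per CZK.
Quoted the other way: 1/2.944635 = 0.33960 CZK per INR.

0.33960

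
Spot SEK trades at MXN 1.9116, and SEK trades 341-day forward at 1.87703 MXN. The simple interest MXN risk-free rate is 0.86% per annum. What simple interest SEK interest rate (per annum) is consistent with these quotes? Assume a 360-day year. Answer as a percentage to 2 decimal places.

2.82%

T = 341/360 years.
CIP gives F = S · g_MXN/g_SEK, so g_MXN/g_SEK = 1.87703/1.9116 = 0.9819157.
The MXN side grows by 1 + 0.0086×341/360 = 1.0081461.
Hence g_SEK = 1.0267135.
(1.0267135 − 1)/T = 0.028202, i.e. 2.82%.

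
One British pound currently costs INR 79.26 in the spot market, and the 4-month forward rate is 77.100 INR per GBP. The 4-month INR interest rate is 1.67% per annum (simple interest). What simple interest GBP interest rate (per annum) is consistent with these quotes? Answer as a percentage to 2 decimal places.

10.12%

T = 4/12 years.
CIP gives F = S · g_INR/g_GBP, so g_INR/g_GBP = 77.1/79.26 = 0.9727479.
The INR side grows by 1 + 0.0167×4/12 = 1.0055667.
Hence g_GBP = 1.0337382.
(1.0337382 − 1)/T = 0.101215, i.e. 10.12%.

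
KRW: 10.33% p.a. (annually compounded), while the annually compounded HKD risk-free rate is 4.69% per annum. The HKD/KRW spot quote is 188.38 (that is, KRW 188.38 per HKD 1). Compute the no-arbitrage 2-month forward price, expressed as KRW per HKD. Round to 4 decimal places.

T = 2/12 years.
KRW growth factor: (1 + 0.1033)^(2/12) = 1.01651924.
Growth of 1 HKD over T: (1 + 0.0469)^(2/12) = 1.007668154.
Forward (KRW per HKD) = 188.38 × 1.01651924 / 1.007668154 = 190.034679.

190.0347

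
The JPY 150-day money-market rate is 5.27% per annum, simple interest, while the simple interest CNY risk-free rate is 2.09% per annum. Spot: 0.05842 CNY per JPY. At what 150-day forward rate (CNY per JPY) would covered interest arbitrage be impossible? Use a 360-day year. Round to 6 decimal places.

T = 150/360 years.
CNY accumulates by 1 + 0.0209×150/360 = 1.0087083.
JPY growth factor: 1 + 0.0527×150/360 = 1.0219583.
So F = 0.05842 × 1.0087083 / 1.0219583 = 0.05766257 (CNY/JPY).

0.057663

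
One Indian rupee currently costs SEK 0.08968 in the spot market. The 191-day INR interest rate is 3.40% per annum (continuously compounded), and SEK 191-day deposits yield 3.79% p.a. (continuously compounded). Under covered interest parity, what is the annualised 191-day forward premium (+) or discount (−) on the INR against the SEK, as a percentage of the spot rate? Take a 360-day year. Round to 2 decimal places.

+0.39%

T = 191/360 years.
No-arbitrage forward: 0.08968 × 1.0203116 / 1.0182026 = 0.08986575 SEK/INR.
(F − S)/S ÷ T = (0.08986575 − 0.08968)/0.08968/(191/360) = 0.003904 → 0.39%.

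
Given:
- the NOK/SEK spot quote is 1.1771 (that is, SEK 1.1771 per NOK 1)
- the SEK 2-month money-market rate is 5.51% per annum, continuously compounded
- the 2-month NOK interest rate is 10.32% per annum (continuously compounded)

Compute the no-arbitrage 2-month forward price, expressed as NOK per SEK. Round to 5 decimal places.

T = 2/12 years.
SEK growth factor: e^(0.0551×2/12) = 1.0092256.
Growth of 1 NOK over T: e^(0.1032×2/12) = 1.0173488.
CIP: F = S · (grow SEK)/(grow NOK) = 1.1771 × 1.0092256/1.0173488 = 1.167701 SEK per NOK.
Quoted the other way: 1/1.167701 = 0.85638 NOK per SEK.

0.85638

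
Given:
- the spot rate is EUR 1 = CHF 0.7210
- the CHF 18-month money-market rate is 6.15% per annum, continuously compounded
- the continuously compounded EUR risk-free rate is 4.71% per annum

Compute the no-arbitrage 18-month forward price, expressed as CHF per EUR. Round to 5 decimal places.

T = 18/12 years.
CHF growth factor: e^(0.0615×18/12) = 1.0966389.
EUR accumulates by e^(0.0471×18/12) = 1.0732055.
CIP: F = S · (grow CHF)/(grow EUR) = 0.721 × 1.0966389/1.0732055 = 0.7367430 CHF per EUR.

0.73674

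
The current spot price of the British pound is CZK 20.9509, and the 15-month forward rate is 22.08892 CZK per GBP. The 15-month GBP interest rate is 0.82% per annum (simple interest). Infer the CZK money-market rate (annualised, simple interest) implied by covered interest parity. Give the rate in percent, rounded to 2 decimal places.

5.21%

T = 15/12 years.
CIP gives F = S · g_CZK/g_GBP, so g_CZK/g_GBP = 22.08892/20.9509 = 1.0543184.
The GBP side grows by 1 + 0.0082×15/12 = 1.010250.
Hence g_CZK = 1.0651252.
r = (1.0651252 − 1)/(15/12) = 0.052100 → 5.21%.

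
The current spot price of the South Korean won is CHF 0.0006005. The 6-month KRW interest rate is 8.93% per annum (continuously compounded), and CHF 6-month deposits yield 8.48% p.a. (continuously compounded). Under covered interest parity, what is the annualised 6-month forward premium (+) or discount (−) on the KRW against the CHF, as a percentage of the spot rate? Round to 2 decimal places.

T = 6/12 years.
F = S · g_CHF/g_KRW = 0.0006005 × 1.0433117/1.0456618 = 0.0005991504.
Annualised premium = (F − S)/S × (1/T) = (0.0005991504 − 0.0006005)/0.0006005 ÷ (6/12) = -0.45%.

-0.45%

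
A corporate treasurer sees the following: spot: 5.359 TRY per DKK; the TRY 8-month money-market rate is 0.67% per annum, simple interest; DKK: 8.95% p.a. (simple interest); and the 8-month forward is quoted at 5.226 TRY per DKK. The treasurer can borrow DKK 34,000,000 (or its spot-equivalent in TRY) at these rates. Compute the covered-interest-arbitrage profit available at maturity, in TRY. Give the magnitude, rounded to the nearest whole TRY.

T = 8/12 years.
Route A — deposit DKK, sell forward: 34,000,000 × 1.05966666667 × 5.226 = TRY 188,285,812.00.
Route B — convert at spot, deposit TRY: 34,000,000 × 5.359 × 1.00446666667 = TRY 183,019,853.47.
The quoted forward overvalues DKK, so borrow TRY, buy DKK at spot, deposit the DKK at 8.95%, and sell the proceeds forward at 5.226.
Profit = 188,285,812.00 − 183,019,853.47 = TRY 5,265,959.

TRY 5,265,959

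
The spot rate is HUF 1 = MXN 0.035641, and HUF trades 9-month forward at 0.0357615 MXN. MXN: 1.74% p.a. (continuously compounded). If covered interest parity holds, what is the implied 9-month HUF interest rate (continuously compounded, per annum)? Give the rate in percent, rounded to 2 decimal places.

T = 9/12 years.
F/S = 0.0357615/0.035641 = 1.0033809 = (growth of MXN) / (growth of HUF).
The MXN side grows by e^(0.0174×9/12) = 1.0131355.
So the HUF growth factor = 1.0097217.
r = ln(1.0097217)/(9/12) = 0.012900 → 1.29%.

1.29%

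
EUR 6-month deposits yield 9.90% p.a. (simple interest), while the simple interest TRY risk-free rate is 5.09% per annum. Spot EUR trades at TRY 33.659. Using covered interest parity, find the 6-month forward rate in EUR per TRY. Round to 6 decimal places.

T = 6/12 years.
TRY accumulates by 1 + 0.0509×6/12 = 1.025450.
EUR accumulates by 1 + 0.0990×6/12 = 1.049500.
Forward (TRY per EUR) = 33.659 × 1.025450 / 1.049500 = 32.88768.
Invert for EUR per TRY: 1 / 32.88768 = 0.030407.

0.030407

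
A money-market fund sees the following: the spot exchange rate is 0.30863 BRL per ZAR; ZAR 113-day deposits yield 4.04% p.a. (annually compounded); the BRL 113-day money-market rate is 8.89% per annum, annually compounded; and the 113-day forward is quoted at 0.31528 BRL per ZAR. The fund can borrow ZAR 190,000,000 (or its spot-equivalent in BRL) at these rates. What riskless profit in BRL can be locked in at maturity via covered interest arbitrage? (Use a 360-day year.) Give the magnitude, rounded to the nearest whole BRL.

T = 113/360 years.
Invest the ZAR and cover forward: 190,000,000 × 1.0125092435 × 0.31528 = BRL 60,652,543.72.
Convert at spot and invest in BRL: 190,000,000 × 0.30863 × 1.0270938329 = BRL 60,228,474.23.
The quoted forward overvalues ZAR, so borrow BRL, buy ZAR at spot, deposit the ZAR at 4.04%, and sell the proceeds forward at 0.31528.
Arbitrage profit = |60,652,543.72 − 60,228,474.23| = BRL 424,069.

BRL 424,069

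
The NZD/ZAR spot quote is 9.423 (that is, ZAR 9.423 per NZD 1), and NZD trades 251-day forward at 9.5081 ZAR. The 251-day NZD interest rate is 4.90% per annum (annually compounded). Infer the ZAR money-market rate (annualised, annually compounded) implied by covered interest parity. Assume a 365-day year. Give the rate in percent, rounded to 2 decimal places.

6.28%

T = 251/365 years.
F/S = 9.5081/9.423 = 1.0090311 = (growth of ZAR) / (growth of NZD).
NZD growth factor: (1 + 0.0490)^(251/365) = 1.0334434.
Hence g_ZAR = 1.0427765.
Annualise: 1.0427765^(365/251) − 1 = 0.062805 = 6.28%.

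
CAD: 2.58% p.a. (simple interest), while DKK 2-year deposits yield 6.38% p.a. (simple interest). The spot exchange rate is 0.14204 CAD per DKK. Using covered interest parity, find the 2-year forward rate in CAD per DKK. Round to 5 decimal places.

0.13247

T = 2 years.
CAD accumulates by 1 + 0.0258×2 = 1.051600.
DKK accumulates by 1 + 0.0638×2 = 1.127600.
Forward (CAD per DKK) = 0.14204 × 1.051600 / 1.127600 = 0.1324665.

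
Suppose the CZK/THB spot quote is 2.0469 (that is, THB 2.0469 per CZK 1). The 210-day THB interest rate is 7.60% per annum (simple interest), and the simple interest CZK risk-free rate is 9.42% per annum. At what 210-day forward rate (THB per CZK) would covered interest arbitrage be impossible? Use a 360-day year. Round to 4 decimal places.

2.0263

T = 210/360 years.
Growth of 1 THB over T: 1 + 0.0760×210/360 = 1.0443333.
Growth of 1 CZK over T: 1 + 0.0942×210/360 = 1.054950.
Forward (THB per CZK) = 2.0469 × 1.0443333 / 1.054950 = 2.026301.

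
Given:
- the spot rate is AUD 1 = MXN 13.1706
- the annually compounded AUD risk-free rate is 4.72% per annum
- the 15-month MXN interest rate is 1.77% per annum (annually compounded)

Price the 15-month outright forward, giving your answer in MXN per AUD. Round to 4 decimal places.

12.7085

T = 15/12 years.
MXN accumulates by (1 + 0.0177)^(15/12) = 1.02217374.
AUD growth factor: (1 + 0.0472)^(15/12) = 1.05934408.
Forward (MXN per AUD) = 13.1706 × 1.02217374 / 1.05934408 = 12.708469.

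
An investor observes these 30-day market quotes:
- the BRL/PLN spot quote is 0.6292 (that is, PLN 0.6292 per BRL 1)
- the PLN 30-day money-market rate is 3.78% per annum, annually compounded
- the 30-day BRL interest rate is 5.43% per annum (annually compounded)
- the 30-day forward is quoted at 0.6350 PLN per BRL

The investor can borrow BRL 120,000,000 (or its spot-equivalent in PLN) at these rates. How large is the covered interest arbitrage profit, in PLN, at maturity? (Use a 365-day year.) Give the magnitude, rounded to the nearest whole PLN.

PLN 797,284

T = 30/365 years.
Route A — deposit BRL, sell forward: 120,000,000 × 1.0043555159 × 0.6350 = PLN 76,531,890.31.
Route B — convert at spot, deposit PLN: 120,000,000 × 0.6292 × 1.0030542235 = PLN 75,734,606.09.
The quoted forward overvalues BRL, so borrow PLN, buy BRL at spot, deposit the BRL at 5.43%, and sell the proceeds forward at 0.6350.
The gap between the two covered legs is PLN 797,284.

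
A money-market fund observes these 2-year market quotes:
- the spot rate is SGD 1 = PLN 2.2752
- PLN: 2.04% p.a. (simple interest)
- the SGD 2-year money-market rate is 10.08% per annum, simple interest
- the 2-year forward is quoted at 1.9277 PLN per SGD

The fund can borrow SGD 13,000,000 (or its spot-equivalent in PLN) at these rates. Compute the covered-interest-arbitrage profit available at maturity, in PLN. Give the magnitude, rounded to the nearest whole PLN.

PLN 672,150

T = 2 years.
Keep in SGD, deliver into the forward: 13,000,000·1.201600·1.9277 = PLN 30,112,216.16.
Swap to PLN now, deposit: 13,000,000·2.2752·1.040800 = PLN 30,784,366.08.
The quoted forward undervalues SGD, so borrow SGD, convert to PLN at spot, deposit the PLN at 2.04%, and buy SGD forward at 1.9277 to cover the loan.
The gap between the two covered legs is PLN 672,150.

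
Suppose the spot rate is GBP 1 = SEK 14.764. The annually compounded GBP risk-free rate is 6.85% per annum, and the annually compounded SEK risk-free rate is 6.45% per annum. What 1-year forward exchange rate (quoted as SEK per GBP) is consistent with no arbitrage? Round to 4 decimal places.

T = 1 year.
Growth of 1 SEK over T: (1 + 0.0645)^1 = 1.064500.
GBP accumulates by (1 + 0.0685)^1 = 1.068500.
So F = 14.764 × 1.064500 / 1.068500 = 14.708730 (SEK/GBP).

14.7087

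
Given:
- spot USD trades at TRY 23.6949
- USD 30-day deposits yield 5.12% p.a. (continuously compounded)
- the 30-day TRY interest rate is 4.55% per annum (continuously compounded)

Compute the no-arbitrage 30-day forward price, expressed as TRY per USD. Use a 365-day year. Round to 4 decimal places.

23.6838

T = 30/365 years.
Growth of 1 TRY over T: e^(0.0455×30/365) = 1.00374673.
Growth of 1 USD over T: e^(0.0512×30/365) = 1.00421709.
CIP: F = S · (grow TRY)/(grow USD) = 23.6949 × 1.00374673/1.00421709 = 23.683802 TRY per USD.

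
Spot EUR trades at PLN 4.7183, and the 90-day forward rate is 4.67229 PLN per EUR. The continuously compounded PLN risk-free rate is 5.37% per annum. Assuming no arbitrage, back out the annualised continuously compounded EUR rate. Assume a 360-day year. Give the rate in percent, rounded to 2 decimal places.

9.29%

T = 90/360 years.
CIP gives F = S · g_PLN/g_EUR, so g_PLN/g_EUR = 4.67229/4.7183 = 0.9902486.
The PLN side grows by e^(0.0537×90/360) = 1.0135155.
That pins the EUR growth at 1.023496.
r = ln(1.023496)/(90/360) = 0.092897 → 9.29%.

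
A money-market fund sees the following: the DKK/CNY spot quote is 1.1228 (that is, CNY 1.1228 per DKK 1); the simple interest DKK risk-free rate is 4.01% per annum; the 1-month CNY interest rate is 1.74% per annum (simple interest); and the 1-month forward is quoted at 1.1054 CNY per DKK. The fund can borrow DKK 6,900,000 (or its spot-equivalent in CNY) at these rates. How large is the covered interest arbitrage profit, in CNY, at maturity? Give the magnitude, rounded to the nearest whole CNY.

T = 1/12 years.
Invest the DKK and cover forward: 6,900,000 × 1.003341667 × 1.1054 = CNY 7,652,747.76.
Convert at spot and invest in CNY: 6,900,000 × 1.1228 × 1.001450 = CNY 7,758,553.61.
The quoted forward undervalues DKK, so borrow DKK, convert to CNY at spot, deposit the CNY at 1.74%, and buy DKK forward at 1.1054 to cover the loan.
Profit = 7,758,553.61 − 7,652,747.76 = CNY 105,806.

CNY 105,806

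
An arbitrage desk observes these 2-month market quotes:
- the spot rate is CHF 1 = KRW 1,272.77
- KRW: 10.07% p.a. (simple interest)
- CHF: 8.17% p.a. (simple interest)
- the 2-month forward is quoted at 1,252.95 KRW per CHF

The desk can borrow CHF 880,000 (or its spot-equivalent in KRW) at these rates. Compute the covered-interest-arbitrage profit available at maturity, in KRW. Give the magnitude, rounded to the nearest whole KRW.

T = 2/12 years.
Keep in CHF, deliver into the forward: 880,000·1.013616666667·1252.95 = KRW 1,117,609,682.20.
Swap to KRW now, deposit: 880,000·1272.77·1.016783333333 = KRW 1,138,835,564.39.
The quoted forward undervalues CHF, so borrow CHF, convert to KRW at spot, deposit the KRW at 10.07%, and buy CHF forward at 1,252.95 to cover the loan.
Profit = 1,138,835,564.39 − 1,117,609,682.20 = KRW 21,225,882.

KRW 21,225,882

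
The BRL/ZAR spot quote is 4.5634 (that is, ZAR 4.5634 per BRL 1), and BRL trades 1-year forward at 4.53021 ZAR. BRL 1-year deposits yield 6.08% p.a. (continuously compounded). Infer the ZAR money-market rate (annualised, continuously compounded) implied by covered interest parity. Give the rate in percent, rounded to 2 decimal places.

5.35%

T = 1 year.
CIP gives F = S · g_ZAR/g_BRL, so g_ZAR/g_BRL = 4.53021/4.5634 = 0.9927269.
The BRL side grows by e^(0.0608×1) = 1.0626864.
So the ZAR growth factor = 1.0549574.
r = ln(1.0549574)/1 = 0.053500 → 5.35%.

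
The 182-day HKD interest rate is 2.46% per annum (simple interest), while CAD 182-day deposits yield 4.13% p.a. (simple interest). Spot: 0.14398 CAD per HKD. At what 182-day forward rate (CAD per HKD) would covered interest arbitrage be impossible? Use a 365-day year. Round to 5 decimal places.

0.14516

T = 182/365 years.
CAD growth factor: 1 + 0.0413×182/365 = 1.0205934.
Growth of 1 HKD over T: 1 + 0.0246×182/365 = 1.0122663.
Forward (CAD per HKD) = 0.14398 × 1.0205934 / 1.0122663 = 0.1451644.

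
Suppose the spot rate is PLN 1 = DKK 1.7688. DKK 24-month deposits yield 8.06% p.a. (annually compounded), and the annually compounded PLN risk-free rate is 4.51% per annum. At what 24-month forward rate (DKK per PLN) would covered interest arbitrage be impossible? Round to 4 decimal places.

1.8910

T = 2 years.
DKK accumulates by (1 + 0.0806)^2 = 1.1676964.
PLN growth factor: (1 + 0.0451)^2 = 1.092234.
Forward (DKK per PLN) = 1.7688 × 1.1676964 / 1.092234 = 1.891006.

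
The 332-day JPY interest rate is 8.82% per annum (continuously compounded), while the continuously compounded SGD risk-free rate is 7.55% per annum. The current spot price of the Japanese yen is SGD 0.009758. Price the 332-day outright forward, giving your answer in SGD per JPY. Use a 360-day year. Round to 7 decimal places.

0.0096444

T = 332/360 years.
Growth of 1 SGD over T: e^(0.0755×332/360) = 1.072109.
Growth of 1 JPY over T: e^(0.0882×332/360) = 1.0847396.
So F = 0.009758 × 1.072109 / 1.0847396 = 0.009644379 (SGD/JPY).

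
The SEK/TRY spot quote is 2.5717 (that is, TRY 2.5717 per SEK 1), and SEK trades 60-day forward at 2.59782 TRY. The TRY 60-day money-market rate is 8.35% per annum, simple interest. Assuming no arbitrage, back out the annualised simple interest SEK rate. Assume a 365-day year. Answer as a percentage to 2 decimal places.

T = 60/365 years.
CIP gives F = S · g_TRY/g_SEK, so g_TRY/g_SEK = 2.59782/2.5717 = 1.0101567.
The TRY side grows by 1 + 0.0835×60/365 = 1.013726.
So the SEK growth factor = 1.0035334.
r = (1.0035334 − 1)/(60/365) = 0.021495 → 2.15%.

2.15%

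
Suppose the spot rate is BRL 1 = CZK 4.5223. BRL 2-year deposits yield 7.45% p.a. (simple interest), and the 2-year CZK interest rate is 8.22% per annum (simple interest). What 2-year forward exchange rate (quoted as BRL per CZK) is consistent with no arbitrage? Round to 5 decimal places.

T = 2 years.
CZK growth factor: 1 + 0.0822×2 = 1.164400.
BRL accumulates by 1 + 0.0745×2 = 1.149000.
So F = 4.5223 × 1.164400 / 1.149000 = 4.582912 (CZK/BRL).
Quoted the other way: 1/4.582912 = 0.21820 BRL per CZK.

0.21820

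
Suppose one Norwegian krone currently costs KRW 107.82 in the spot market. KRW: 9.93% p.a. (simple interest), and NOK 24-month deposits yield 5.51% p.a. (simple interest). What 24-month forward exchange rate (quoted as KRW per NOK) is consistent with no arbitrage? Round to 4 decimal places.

T = 2 years.
KRW accumulates by 1 + 0.0993×2 = 1.198600.
NOK accumulates by 1 + 0.0551×2 = 1.110200.
So F = 107.82 × 1.198600 / 1.110200 = 116.405199 (KRW/NOK).

116.4052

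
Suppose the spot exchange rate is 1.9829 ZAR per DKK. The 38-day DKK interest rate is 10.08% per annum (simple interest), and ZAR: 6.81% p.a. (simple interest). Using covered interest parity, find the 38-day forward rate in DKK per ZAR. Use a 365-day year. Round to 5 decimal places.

T = 38/365 years.
ZAR growth factor: 1 + 0.0681×38/365 = 1.0070899.
Growth of 1 DKK over T: 1 + 0.1008×38/365 = 1.0104942.
Forward (ZAR per DKK) = 1.9829 × 1.0070899 / 1.0104942 = 1.976220.
Invert for DKK per ZAR: 1 / 1.976220 = 0.50602.

0.50602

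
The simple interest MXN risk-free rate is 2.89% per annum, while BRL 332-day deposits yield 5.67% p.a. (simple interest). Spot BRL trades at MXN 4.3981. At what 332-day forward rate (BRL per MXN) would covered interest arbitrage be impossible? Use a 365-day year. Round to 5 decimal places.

0.23297

T = 332/365 years.
MXN growth factor: 1 + 0.0289×332/365 = 1.0262871.
BRL growth factor: 1 + 0.0567×332/365 = 1.0515737.
Forward (MXN per BRL) = 4.3981 × 1.0262871 / 1.0515737 = 4.292341.
Invert for BRL per MXN: 1 / 4.292341 = 0.23297.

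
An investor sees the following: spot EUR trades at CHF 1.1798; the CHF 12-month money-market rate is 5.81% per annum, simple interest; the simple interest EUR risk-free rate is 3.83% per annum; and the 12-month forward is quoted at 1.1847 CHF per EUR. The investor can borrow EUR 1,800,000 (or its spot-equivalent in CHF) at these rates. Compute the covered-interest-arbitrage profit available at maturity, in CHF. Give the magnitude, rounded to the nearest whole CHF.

CHF 32,890

T = 1 year.
Keep in EUR, deliver into the forward: 1,800,000·1.038300·1.1847 = CHF 2,214,133.22.
Swap to CHF now, deposit: 1,800,000·1.1798·1.058100 = CHF 2,247,023.48.
The quoted forward undervalues EUR, so borrow EUR, convert to CHF at spot, deposit the CHF at 5.81%, and buy EUR forward at 1.1847 to cover the loan.
Profit = 2,247,023.48 − 2,214,133.22 = CHF 32,890.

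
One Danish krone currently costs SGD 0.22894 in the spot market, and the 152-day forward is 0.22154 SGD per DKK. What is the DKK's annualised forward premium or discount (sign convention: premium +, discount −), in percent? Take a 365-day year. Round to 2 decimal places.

-7.76%

T = 152/365 years.
(F − S)/S = (0.22154 − 0.22894)/0.22894 = -0.0323229.
×(1/T) gives -7.76% p.a.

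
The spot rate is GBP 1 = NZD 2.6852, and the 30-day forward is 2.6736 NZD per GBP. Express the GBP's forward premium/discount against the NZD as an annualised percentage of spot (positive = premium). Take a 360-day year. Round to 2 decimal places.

T = 30/360 years.
(F − S)/S = (2.6736 − 2.6852)/2.6852 = -0.0043200.
Per annum: -0.0043200 / (30/360) = -0.051840 = -5.18%.

-5.18%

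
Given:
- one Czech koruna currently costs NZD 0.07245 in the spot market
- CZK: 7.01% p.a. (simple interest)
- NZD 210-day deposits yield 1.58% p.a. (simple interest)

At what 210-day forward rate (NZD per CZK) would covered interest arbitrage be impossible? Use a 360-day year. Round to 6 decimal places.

T = 210/360 years.
Growth of 1 NZD over T: 1 + 0.0158×210/360 = 1.0092167.
CZK accumulates by 1 + 0.0701×210/360 = 1.0408917.
CIP: F = S · (grow NZD)/(grow CZK) = 0.07245 × 1.0092167/1.0408917 = 0.07024530 NZD per CZK.

0.070245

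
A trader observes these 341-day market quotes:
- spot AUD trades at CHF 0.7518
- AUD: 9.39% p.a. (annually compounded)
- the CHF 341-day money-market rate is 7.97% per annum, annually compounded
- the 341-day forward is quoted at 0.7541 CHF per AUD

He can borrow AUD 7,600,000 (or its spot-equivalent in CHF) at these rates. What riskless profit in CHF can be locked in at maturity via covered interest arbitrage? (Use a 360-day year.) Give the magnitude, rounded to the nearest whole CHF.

CHF 95,546

T = 341/360 years.
Route A — deposit AUD, sell forward: 7,600,000 × 1.088730702 × 0.7541 = CHF 6,239,689.85.
Route B — convert at spot, deposit CHF: 7,600,000 × 0.7518 × 1.075339101 = CHF 6,144,143.51.
The quoted forward overvalues AUD, so borrow CHF, buy AUD at spot, deposit the AUD at 9.39%, and sell the proceeds forward at 0.7541.
The gap between the two covered legs is CHF 95,546.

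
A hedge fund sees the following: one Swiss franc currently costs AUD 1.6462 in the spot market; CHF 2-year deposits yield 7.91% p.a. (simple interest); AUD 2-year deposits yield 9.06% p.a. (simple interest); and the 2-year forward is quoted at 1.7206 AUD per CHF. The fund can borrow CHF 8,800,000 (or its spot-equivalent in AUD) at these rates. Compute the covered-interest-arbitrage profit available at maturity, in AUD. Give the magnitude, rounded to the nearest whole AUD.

T = 2 years.
Route A — deposit CHF, sell forward: 8,800,000 × 1.158200 × 1.7206 = AUD 17,536,630.50.
Route B — convert at spot, deposit AUD: 8,800,000 × 1.6462 × 1.181200 = AUD 17,111,524.67.
The quoted forward overvalues CHF, so borrow AUD, buy CHF at spot, deposit the CHF at 7.91%, and sell the proceeds forward at 1.7206.
Arbitrage profit = |17,536,630.50 − 17,111,524.67| = AUD 425,106.

AUD 425,106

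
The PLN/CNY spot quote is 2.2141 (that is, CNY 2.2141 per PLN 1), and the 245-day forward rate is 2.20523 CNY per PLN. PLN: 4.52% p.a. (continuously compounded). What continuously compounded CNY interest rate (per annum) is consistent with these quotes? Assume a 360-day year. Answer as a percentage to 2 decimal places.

3.93%

T = 245/360 years.
CIP gives F = S · g_CNY/g_PLN, so g_CNY/g_PLN = 2.20523/2.2141 = 0.9959939.
The PLN side grows by e^(0.0452×245/360) = 1.0312391.
Hence g_CNY = 1.0271079.
Take logs: ln 1.0271079 / (245/360) = 0.039302, so 3.93%.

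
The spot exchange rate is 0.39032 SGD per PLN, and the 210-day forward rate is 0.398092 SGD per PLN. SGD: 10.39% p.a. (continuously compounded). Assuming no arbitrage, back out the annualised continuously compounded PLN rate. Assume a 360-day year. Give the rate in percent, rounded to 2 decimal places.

7.01%

T = 210/360 years.
F/S = 0.398092/0.39032 = 1.0199119 = (growth of SGD) / (growth of PLN).
SGD growth factor: e^(0.1039×210/360) = 1.0624827.
That pins the PLN growth at 1.0417397.
Take logs: ln 1.0417397 / (210/360) = 0.070101, so 7.01%.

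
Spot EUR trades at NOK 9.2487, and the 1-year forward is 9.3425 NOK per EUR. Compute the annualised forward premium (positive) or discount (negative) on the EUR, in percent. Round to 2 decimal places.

T = 1 year.
Period premium: (9.3425 − 9.2487)/9.2487 = 0.0101420.
Per annum: 0.0101420 / 1 = 0.010142 = 1.01%.

+1.01%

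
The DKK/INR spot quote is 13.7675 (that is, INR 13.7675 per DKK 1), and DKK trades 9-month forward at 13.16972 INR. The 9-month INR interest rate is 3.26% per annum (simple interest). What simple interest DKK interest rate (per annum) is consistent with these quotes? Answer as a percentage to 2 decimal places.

T = 9/12 years.
CIP gives F = S · g_INR/g_DKK, so g_INR/g_DKK = 13.16972/13.7675 = 0.9565804.
INR growth factor: 1 + 0.0326×9/12 = 1.024450.
That pins the DKK growth at 1.0709502.
r = (1.0709502 − 1)/(9/12) = 0.094600 → 9.46%.

9.46%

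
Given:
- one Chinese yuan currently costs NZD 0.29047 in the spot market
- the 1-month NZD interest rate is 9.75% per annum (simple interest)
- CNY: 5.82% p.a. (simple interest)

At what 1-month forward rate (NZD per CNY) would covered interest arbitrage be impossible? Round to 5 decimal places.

0.29142

T = 1/12 years.
NZD growth factor: 1 + 0.0975×1/12 = 1.008125.
CNY growth factor: 1 + 0.0582×1/12 = 1.004850.
Forward (NZD per CNY) = 0.29047 × 1.008125 / 1.004850 = 0.2914167.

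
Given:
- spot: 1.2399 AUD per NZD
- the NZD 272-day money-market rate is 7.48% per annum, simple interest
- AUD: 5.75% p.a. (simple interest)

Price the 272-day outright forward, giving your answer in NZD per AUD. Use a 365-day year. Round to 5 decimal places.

T = 272/365 years.
Growth of 1 AUD over T: 1 + 0.0575×272/365 = 1.0428493.
NZD accumulates by 1 + 0.0748×272/365 = 1.0557414.
Forward (AUD per NZD) = 1.2399 × 1.0428493 / 1.0557414 = 1.224759.
Quoted the other way: 1/1.224759 = 0.81649 NZD per AUD.

0.81649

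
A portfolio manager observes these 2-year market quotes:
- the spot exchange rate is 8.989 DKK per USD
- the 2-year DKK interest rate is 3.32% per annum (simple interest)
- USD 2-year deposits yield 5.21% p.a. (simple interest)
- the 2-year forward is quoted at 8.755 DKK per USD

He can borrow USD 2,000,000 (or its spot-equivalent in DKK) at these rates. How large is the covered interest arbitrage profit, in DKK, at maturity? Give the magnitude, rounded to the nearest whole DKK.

DKK 162,803

T = 2 years.
Keep in USD, deliver into the forward: 2,000,000·1.104200·8.755 = DKK 19,334,542.00.
Swap to DKK now, deposit: 2,000,000·8.989·1.066400 = DKK 19,171,739.20.
The quoted forward overvalues USD, so borrow DKK, buy USD at spot, deposit the USD at 5.21%, and sell the proceeds forward at 8.755.
Profit = 19,334,542.00 − 19,171,739.20 = DKK 162,803.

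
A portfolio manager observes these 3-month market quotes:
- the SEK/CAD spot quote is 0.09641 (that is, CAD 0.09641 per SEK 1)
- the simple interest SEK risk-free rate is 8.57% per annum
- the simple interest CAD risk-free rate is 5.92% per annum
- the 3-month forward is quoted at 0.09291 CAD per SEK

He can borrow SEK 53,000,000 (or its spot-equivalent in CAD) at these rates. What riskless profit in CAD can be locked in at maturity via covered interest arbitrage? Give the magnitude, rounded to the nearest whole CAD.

T = 3/12 years.
Invest the SEK and cover forward: 53,000,000 × 1.021425 × 0.09291 = CAD 5,029,731.63.
Convert at spot and invest in CAD: 53,000,000 × 0.09641 × 1.014800 = CAD 5,185,354.00.
The quoted forward undervalues SEK, so borrow SEK, convert to CAD at spot, deposit the CAD at 5.92%, and buy SEK forward at 0.09291 to cover the loan.
Profit = 5,185,354.00 − 5,029,731.63 = CAD 155,622.

CAD 155,622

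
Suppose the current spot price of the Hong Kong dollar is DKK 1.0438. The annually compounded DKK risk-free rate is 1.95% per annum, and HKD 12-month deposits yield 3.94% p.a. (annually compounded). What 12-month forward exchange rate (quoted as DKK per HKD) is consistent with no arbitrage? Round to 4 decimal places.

1.0238

T = 1 year.
Growth of 1 DKK over T: (1 + 0.0195)^1 = 1.019500.
Growth of 1 HKD over T: (1 + 0.0394)^1 = 1.039400.
Forward (DKK per HKD) = 1.0438 × 1.019500 / 1.039400 = 1.023816.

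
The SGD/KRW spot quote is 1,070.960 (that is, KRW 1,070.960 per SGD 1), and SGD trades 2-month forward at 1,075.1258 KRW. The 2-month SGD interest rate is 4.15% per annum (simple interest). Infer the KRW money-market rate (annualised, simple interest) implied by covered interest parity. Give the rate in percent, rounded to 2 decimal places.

T = 2/12 years.
CIP gives F = S · g_KRW/g_SGD, so g_KRW/g_SGD = 1075.1258/1070.96 = 1.0038898.
The SGD side grows by 1 + 0.0415×2/12 = 1.0069167.
So the KRW growth factor = 1.0108334.
(1.0108334 − 1)/T = 0.065000, i.e. 6.50%.

6.50%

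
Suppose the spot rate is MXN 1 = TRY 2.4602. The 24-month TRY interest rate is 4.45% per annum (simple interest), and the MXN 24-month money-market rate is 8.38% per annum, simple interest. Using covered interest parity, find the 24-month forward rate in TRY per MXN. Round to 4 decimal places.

2.2946

T = 2 years.
TRY growth factor: 1 + 0.0445×2 = 1.089000.
MXN growth factor: 1 + 0.0838×2 = 1.167600.
CIP: F = S · (grow TRY)/(grow MXN) = 2.4602 × 1.089000/1.167600 = 2.294585 TRY per MXN.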